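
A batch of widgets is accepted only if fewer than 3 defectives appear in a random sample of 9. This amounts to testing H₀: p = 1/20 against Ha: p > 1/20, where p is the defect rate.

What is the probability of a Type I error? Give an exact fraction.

535106531/64000000000

α = P(reject H₀ | H₀ true) = P(S ≥ 3 | p = 1/20), S ~ Binomial(9, 1/20).
Computing the lower-tail complement: 1 − 63464893469/64000000000 = 535106531/64000000000.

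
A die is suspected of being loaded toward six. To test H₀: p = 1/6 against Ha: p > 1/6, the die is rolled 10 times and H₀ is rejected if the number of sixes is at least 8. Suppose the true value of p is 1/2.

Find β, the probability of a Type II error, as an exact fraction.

121/128

β = P(fail to reject H₀ | Ha true) = P(X ≤ 7 | p = 1/2), X ~ Binomial(10, 1/2).
Equivalently, β = 1 − P(X ≥ 8) = 121/128.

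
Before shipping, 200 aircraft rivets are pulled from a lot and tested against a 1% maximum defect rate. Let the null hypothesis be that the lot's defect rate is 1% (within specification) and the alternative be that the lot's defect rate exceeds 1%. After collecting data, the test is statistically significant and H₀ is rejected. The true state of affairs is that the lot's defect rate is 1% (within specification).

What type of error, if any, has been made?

H₀ was rejected, but H₀ is actually true.
Rejecting a true null hypothesis is a Type I error (false positive).

Type I error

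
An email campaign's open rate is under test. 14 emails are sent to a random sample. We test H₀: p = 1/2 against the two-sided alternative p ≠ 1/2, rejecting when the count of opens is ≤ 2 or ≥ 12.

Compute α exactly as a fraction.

53/4096

α = P(X ≤ 2 or X ≥ 12 | p = 1/2), X ~ Binomial(14, 1/2).
Each tail has probability (1 + 14 + 91)/16384; doubling gives α = 212/16384 = 53/4096.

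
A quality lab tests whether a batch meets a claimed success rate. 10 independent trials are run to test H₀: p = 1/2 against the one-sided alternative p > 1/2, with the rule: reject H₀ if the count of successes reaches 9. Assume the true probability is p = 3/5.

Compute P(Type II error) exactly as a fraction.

β = P(fail to reject H₀ | Ha true) = P(X ≤ 8 | p = 3/5), X ~ Binomial(10, 3/5).
Adding the binomial probabilities P(X=0)+…+P(X=8) at p = 3/5 gives 9312916/9765625.

9312916/9765625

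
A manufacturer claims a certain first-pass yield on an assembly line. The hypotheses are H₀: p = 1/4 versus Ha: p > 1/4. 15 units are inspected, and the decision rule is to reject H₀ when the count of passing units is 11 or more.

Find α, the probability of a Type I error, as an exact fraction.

123841/1073741824

α = P(reject H₀ | H₀ true) = P(Y ≥ 11 | p = 1/4), with Y ~ Binomial(15, 1/4).
P(Y ≥ 11) = Σ_{j=11}^{15} C(15,j)·(1/4)^j·(3/4)^{15-j} = 123841/1073741824.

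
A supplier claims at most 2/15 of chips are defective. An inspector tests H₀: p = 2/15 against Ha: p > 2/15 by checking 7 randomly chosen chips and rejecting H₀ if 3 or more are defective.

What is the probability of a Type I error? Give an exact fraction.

α = P(reject H₀ | H₀ true) = P(X ≥ 3 | p = 2/15), X ~ Binomial(7, 2/15).
Computing the lower-tail complement: 1 − 10767497/11390625 = 623128/11390625.

623128/11390625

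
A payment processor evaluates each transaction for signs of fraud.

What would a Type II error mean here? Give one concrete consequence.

A Type II error would mean concluding that the transaction is legitimate (or at least failing to establish that the transaction is fraudulent) when in fact the transaction is fraudulent. Consequence: a fraudulent charge goes through and the bank absorbs the loss.

With the conventional null hypothesis that the transaction is legitimate:
A Type II error is failing to reject H₀ when H₀ is false.
Here that means approving the transaction when actually the transaction is fraudulent.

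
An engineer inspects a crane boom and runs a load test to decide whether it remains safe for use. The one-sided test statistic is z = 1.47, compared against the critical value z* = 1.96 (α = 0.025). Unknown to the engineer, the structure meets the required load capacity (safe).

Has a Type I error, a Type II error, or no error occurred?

No error — this is a correct decision.

The conventional null hypothesis is that the structure meets the required load capacity (safe).
Since z = 1.47 ≤ z* = 1.96, H₀ is not rejected.
H₀ is true (actually the structure meets the required load capacity (safe)).
The decision matches the true state — no error.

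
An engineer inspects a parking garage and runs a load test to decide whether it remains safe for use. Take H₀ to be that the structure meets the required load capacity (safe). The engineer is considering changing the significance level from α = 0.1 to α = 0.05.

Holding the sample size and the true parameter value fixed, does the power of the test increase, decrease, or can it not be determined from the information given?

Lowering α raises the bar for rejection; under Ha, the test now fails to reject on outcomes it previously would have rejected.
Since power = 1 − β and β increases, power decreases.

It decreases.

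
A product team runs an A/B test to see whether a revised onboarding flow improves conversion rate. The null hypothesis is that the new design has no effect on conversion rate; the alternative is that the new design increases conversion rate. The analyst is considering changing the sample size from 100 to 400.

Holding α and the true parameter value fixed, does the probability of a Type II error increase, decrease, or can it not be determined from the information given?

It decreases.

Increasing n separates the H₀ and Ha sampling distributions, so under Ha fewer outcomes land in the acceptance region.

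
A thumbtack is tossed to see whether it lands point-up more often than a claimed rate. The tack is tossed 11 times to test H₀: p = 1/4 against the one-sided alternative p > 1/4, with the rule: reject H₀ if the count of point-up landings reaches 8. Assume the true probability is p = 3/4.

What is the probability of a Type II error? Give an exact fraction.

β = P(fail to reject H₀ | Ha true) = P(Y ≤ 7 | p = 3/4), Y ~ Binomial(11, 3/4).
Adding the binomial probabilities P(Y=0)+…+P(Y=7) at p = 3/4 gives 150311/524288.

150311/524288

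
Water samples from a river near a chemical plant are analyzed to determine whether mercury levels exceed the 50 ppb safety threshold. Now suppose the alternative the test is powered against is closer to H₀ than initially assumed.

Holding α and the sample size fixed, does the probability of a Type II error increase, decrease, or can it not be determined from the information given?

It increases.

A smaller departure from H₀ means the test statistic under Ha is distributed closer to where it would be under H₀; rejection becomes less likely.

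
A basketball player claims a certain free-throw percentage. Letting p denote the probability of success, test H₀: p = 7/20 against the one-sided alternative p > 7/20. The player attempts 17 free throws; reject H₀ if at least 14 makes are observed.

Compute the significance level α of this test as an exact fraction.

α = P(reject H₀ | H₀ true) = P(Y ≥ 14 | p = 7/20), with Y ~ Binomial(17, 7/20).
Adding the binomial terms for j = 14 through 17 with p = 7/20 yields 56496660191394549/655360000000000000000.

56496660191394549/655360000000000000000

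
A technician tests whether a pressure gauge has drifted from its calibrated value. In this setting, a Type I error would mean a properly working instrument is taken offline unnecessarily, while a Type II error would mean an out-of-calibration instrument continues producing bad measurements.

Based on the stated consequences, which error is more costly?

The Type II consequence (an out-of-calibration instrument continues producing bad measurements) is more severe than the Type I consequence (a properly working instrument is taken offline unnecessarily).

Type II error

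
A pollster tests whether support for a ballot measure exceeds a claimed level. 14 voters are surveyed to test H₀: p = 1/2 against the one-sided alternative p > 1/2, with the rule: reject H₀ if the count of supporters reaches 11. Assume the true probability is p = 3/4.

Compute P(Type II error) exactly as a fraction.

A Type II error is failing to reject when Ha holds: with p = 3/4, β = P(S ≤ 10).
Equivalently, β = 1 − P(S ≥ 11) = 64244663/134217728.

64244663/134217728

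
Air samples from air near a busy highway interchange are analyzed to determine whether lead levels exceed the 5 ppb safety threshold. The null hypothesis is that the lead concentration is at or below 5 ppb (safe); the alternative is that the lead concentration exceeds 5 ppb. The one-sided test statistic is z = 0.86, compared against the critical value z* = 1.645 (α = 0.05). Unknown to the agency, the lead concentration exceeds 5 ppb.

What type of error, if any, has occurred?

Type II error

Since z = 0.86 ≤ z* = 1.645, H₀ is not rejected.
H₀ is false (actually the lead concentration exceeds 5 ppb).
Failing to reject a false H₀ is a Type II error.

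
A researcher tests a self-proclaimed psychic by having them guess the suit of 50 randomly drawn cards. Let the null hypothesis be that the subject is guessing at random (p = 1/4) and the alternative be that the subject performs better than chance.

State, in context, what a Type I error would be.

A Type I error is rejecting H₀ when H₀ is true.
Here that means concluding the subject has some ability beyond chance when actually the subject is guessing at random (p = 1/4).

A Type I error would mean concluding that the subject performs better than chance when in fact the subject is guessing at random (p = 1/4).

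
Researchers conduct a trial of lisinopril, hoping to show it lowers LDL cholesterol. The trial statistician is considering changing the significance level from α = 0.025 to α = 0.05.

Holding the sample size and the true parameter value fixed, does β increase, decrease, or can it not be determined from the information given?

A larger α widens the rejection region, so when the alternative is true more outcomes lead to rejection — failing to reject becomes less likely.

It decreases.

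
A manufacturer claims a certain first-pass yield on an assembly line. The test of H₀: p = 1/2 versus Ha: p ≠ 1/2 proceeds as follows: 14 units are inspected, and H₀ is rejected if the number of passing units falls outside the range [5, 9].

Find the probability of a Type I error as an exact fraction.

1471/8192

α = P(K ≤ 4 or K ≥ 10 | p = 1/2), K ~ Binomial(14, 1/2).
By symmetry, α = 2·P(K ≤ 4) = 2·(1 + 14 + 91 + 364 + 1001)/16384 = 2942/16384 = 1471/8192.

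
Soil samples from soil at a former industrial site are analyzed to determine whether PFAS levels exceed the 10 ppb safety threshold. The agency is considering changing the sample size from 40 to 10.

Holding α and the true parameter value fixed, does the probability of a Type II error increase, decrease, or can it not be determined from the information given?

With less data the test statistic is noisier; under Ha, more outcomes land inside the acceptance region.

It increases.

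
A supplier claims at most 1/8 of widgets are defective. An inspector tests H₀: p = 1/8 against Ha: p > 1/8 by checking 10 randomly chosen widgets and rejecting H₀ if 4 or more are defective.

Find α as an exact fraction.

Under H₀, Y ~ Binomial(10, 1/8); the Type I error rate is P(Y ≥ 4).
Computing the lower-tail complement: 1 − 261063131/268435456 = 7372325/268435456.

7372325/268435456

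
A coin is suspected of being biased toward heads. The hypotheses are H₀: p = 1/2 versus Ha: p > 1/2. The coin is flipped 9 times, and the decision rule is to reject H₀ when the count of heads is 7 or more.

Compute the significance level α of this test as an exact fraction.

23/256

The Type I error probability is α = P(K ≥ 7) computed under H₀, where K ~ Binomial(9, 1/2).
That's C(9,7) + C(9,8) + C(9,9) over 2^9, i.e. (36 + 9 + 1)/512 = 46/512 = 23/256.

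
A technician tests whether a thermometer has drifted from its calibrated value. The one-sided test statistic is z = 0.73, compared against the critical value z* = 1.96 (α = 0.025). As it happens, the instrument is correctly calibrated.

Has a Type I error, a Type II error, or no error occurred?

No error — this is a correct decision.

The conventional null hypothesis is that the instrument is correctly calibrated.
Since z = 0.73 ≤ z* = 1.96, H₀ is not rejected.
H₀ is true (actually the instrument is correctly calibrated).
The decision matches the true state — no error.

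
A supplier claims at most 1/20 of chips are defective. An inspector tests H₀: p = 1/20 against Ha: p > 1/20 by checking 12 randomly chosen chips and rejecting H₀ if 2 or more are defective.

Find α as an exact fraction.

484801974155211/4096000000000000

α = P(reject H₀ | H₀ true) = P(Y ≥ 2 | p = 1/20), Y ~ Binomial(12, 1/20).
α = 1 − P(Y ≤ 1) = 1 − 3611198025844789/4096000000000000 = 484801974155211/4096000000000000.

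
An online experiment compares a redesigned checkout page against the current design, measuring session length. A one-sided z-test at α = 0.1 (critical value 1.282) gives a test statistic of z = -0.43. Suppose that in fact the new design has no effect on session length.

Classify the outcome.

The conventional null hypothesis is that the new design has no effect on session length.
Since z = -0.43 ≤ z* = 1.282, H₀ is not rejected.
H₀ is true (actually the new design has no effect on session length).
The decision matches the true state — no error.

Neither — the decision is correct.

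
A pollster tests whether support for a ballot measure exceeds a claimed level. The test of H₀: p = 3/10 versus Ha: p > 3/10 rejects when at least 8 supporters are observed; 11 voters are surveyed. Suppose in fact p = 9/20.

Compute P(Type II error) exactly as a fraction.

Under the alternative p = 9/20, S ~ Binomial(11, 9/20); β is the probability the test does not reject, P(S < 8).
Summing C(11,j)·(9/20)^j·(11/20)^{11-j} for j = 0..7 gives 4807868226029/5120000000000.

4807868226029/5120000000000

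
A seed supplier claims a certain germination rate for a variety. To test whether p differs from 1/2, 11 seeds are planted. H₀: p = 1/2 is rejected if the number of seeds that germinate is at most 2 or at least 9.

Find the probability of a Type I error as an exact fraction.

67/1024

The significance level is the null-hypothesis probability of the rejection region {≤2} ∪ {≥9}.
Each tail has probability (1 + 11 + 55)/2048; doubling gives α = 134/2048 = 67/1024.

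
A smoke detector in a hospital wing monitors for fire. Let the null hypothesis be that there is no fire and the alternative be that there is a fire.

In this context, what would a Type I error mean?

A Type I error is rejecting H₀ when H₀ is true.
Here that means sounding the alarm and evacuating the building when actually there is no fire.

A Type I error would mean concluding that there is a fire when in fact there is no fire.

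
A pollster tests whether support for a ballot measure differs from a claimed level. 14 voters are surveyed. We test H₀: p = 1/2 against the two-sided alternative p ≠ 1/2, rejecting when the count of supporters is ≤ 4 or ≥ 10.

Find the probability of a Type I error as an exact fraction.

1471/8192

The significance level is the null-hypothesis probability of the rejection region {≤4} ∪ {≥10}.
The two tails are symmetric, so α = 2·(1 + 14 + 91 + 364 + 1001)/2^14 = 2942/16384 = 1471/8192.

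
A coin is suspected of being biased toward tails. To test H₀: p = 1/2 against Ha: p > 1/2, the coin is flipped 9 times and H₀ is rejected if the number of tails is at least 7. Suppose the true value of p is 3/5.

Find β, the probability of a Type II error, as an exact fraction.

Under the alternative p = 3/5, K ~ Binomial(9, 3/5); β is the probability the test does not reject, P(K < 7).
Summing C(9,j)·(3/5)^j·(2/5)^{9-j} for j = 0..6 gives 1500416/1953125.

1500416/1953125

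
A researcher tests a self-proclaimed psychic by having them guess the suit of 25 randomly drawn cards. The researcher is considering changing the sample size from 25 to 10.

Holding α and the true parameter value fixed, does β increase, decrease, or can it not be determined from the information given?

It increases.

With less data the test statistic is noisier; under Ha, more outcomes land inside the acceptance region.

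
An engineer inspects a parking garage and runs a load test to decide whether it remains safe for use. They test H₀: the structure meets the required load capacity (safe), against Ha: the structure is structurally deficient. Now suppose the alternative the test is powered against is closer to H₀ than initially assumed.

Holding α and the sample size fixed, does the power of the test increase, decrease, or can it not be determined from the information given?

A smaller departure from H₀ means the test statistic under Ha is distributed closer to where it would be under H₀; rejection becomes less likely.
Since power = 1 − β and β increases, power decreases.

It decreases.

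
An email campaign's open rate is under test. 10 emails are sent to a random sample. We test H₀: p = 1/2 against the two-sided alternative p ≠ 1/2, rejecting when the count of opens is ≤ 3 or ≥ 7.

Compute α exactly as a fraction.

The significance level is the null-hypothesis probability of the rejection region {≤3} ∪ {≥7}.
By symmetry, α = 2·P(X ≤ 3) = 2·(1 + 10 + 45 + 120)/1024 = 352/1024 = 11/32.

11/32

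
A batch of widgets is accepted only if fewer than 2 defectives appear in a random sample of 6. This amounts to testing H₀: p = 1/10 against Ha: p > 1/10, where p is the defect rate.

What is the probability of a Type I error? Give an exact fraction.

α = P(reject H₀ | H₀ true) = P(K ≥ 2 | p = 1/10), K ~ Binomial(6, 1/10).
Computing the lower-tail complement: 1 − 177147/200000 = 22853/200000.

22853/200000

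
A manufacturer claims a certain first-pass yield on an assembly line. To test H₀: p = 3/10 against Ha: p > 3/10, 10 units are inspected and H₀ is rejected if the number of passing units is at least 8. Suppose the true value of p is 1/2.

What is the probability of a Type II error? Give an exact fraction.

121/128

β = P(fail to reject H₀ | Ha true) = P(S ≤ 7 | p = 1/2), S ~ Binomial(10, 1/2).
Adding the binomial probabilities P(S=0)+…+P(S=7) at p = 1/2 gives 121/128.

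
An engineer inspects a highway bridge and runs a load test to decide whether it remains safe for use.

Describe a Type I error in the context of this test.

A Type I error would mean concluding that the structure is structurally deficient when in fact the structure meets the required load capacity (safe).

With the conventional null hypothesis that the structure meets the required load capacity (safe):
A Type I error is rejecting H₀ when H₀ is true.
Here that means closing the structure for repairs when actually the structure meets the required load capacity (safe).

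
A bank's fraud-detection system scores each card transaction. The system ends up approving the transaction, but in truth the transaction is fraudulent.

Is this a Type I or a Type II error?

Type II error

The null hypothesis here is that the transaction is legitimate.
'Approving the transaction' corresponds to failing to reject H₀.
H₀ was not rejected but H₀ is false — a Type II error (false negative).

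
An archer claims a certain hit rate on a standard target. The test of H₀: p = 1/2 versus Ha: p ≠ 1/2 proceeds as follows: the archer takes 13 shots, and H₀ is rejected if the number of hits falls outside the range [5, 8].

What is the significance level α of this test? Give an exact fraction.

1093/4096

α = P(K ≤ 4 or K ≥ 9 | p = 1/2), K ~ Binomial(13, 1/2).
Each tail has probability (1 + 13 + 78 + 286 + 715)/8192; doubling gives α = 2186/8192 = 1093/4096.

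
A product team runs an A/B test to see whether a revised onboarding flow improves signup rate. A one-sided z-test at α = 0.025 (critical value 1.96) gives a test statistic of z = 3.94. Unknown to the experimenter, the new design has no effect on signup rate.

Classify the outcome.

The conventional null hypothesis is that the new design has no effect on signup rate.
Since z = 3.94 > z* = 1.96, H₀ is rejected.
H₀ is true (actually the new design has no effect on signup rate).
Rejecting a true H₀ is a Type I error.

Type I error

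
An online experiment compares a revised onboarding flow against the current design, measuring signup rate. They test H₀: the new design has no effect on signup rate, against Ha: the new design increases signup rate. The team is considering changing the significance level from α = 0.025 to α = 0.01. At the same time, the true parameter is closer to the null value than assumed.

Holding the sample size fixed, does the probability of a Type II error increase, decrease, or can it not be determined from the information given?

It increases.

A smaller α moves the rejection region further into the tail. With the alternative true, more outcomes now fall outside the rejection region, so failing to reject becomes more likely. A smaller departure from H₀ means the test statistic under Ha is distributed closer to where it would be under H₀; rejection becomes less likely. Both changes push β in the same direction.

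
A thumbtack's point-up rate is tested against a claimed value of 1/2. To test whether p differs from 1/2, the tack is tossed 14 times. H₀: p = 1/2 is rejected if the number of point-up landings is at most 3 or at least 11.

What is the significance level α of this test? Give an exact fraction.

235/4096

Under H₀, X ~ Binomial(14, 1/2); α is the probability of landing in either tail, P(X ≤ 3) + P(X ≥ 11).
Each tail has probability (1 + 14 + 91 + 364)/16384; doubling gives α = 940/16384 = 235/4096.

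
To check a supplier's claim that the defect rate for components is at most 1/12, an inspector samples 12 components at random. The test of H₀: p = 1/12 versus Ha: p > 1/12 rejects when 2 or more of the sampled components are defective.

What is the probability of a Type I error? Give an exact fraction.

α = P(reject H₀ | H₀ true) = P(X ≥ 2 | p = 1/12), X ~ Binomial(12, 1/12).
Via the complement, α = 1 − Σ_{j=0}^{1} C(12,j)(1/12)^j(11/12)^{12-j} = 2353932024203/8916100448256.

2353932024203/8916100448256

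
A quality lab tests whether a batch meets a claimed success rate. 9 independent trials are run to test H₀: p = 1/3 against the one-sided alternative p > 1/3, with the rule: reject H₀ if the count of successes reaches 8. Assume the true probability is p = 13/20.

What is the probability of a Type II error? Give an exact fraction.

112501116301/128000000000

Under the alternative p = 13/20, Y ~ Binomial(9, 13/20); β is the probability the test does not reject, P(Y < 8).
Adding the binomial probabilities P(Y=0)+…+P(Y=7) at p = 13/20 gives 112501116301/128000000000.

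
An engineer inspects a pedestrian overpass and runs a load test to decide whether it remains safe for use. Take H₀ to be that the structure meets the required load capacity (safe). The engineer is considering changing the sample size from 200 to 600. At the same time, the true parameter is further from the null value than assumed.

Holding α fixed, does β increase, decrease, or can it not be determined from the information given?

Increasing n separates the H₀ and Ha sampling distributions, so under Ha fewer outcomes land in the acceptance region. A bigger departure from H₀ is easier for the test to detect, so it fails to reject less often. Both changes push β in the same direction.

It decreases.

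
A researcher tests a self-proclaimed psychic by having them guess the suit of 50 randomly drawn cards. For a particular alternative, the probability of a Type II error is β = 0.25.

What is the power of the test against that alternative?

0.75

Power = 1 − β = 1 − 0.25 = 0.75.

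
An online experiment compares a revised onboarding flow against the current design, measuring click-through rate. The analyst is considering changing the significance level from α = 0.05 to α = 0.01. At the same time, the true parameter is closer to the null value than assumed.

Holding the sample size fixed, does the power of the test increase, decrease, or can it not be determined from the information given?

It decreases.

A smaller α moves the rejection region further into the tail. With the alternative true, more outcomes now fall outside the rejection region, so failing to reject becomes more likely. When the true parameter is near the null value, the test has a harder time distinguishing Ha from H₀. Both changes push β in the same direction.
Since power = 1 − β and β increases, power decreases.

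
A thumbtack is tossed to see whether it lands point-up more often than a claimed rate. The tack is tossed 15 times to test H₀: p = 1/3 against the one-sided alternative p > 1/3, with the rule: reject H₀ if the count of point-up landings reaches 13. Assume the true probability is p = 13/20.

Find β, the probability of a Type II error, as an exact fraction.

30745097163070342213/32768000000000000000

β = P(fail to reject H₀ | Ha true) = P(Y ≤ 12 | p = 13/20), Y ~ Binomial(15, 13/20).
Summing C(15,j)·(13/20)^j·(7/20)^{15-j} for j = 0..12 gives 30745097163070342213/32768000000000000000.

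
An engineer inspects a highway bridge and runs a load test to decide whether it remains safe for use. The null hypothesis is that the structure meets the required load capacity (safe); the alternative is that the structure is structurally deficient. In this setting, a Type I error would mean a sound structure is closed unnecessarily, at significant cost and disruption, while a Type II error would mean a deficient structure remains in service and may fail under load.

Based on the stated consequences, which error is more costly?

The Type II consequence (a deficient structure remains in service and may fail under load) is more severe than the Type I consequence (a sound structure is closed unnecessarily, at significant cost and disruption).

Type II error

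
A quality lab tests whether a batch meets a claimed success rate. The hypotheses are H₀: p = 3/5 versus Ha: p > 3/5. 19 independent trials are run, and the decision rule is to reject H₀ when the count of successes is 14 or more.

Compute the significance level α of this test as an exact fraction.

3107499742269/19073486328125

Under H₀, S ~ Binomial(19, 3/5), and α = P(S ≥ 14).
Adding the binomial terms for j = 14 through 19 with p = 3/5 yields 3107499742269/19073486328125.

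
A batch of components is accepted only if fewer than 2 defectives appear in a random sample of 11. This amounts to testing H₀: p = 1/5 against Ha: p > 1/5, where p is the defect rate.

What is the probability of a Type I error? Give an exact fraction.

6619897/9765625

α = P(reject H₀ | H₀ true) = P(S ≥ 2 | p = 1/5), S ~ Binomial(11, 1/5).
Via the complement, α = 1 − Σ_{j=0}^{1} C(11,j)(1/5)^j(4/5)^{11-j} = 6619897/9765625.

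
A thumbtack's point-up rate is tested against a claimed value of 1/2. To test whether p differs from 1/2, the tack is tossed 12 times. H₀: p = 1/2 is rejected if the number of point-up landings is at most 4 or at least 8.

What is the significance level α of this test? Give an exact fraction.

397/1024

The significance level is the null-hypothesis probability of the rejection region {≤4} ∪ {≥8}.
The two tails are symmetric, so α = 2·(1 + 12 + 66 + 220 + 495)/2^12 = 1588/4096 = 397/1024.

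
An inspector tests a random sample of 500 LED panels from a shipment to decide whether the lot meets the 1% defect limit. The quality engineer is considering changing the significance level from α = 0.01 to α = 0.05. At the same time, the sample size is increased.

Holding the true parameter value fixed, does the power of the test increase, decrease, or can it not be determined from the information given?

Relaxing α lowers the evidence threshold; under Ha, outcomes that previously fell short now trigger rejection. More data shrinks sampling variability; the test statistic under Ha concentrates further from the null value, making rejection more likely. Both changes push β in the same direction.
Since power = 1 − β and β decreases, power increases.

It increases.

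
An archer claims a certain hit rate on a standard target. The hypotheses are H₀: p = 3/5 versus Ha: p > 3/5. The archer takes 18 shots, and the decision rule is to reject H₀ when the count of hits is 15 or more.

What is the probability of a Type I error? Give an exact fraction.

Under H₀, K ~ Binomial(18, 3/5), and α = P(K ≥ 15).
P(K ≥ 15) = Σ_{j=15}^{18} C(18,j)·(3/5)^j·(2/5)^{18-j} = 25010144901/762939453125.

25010144901/762939453125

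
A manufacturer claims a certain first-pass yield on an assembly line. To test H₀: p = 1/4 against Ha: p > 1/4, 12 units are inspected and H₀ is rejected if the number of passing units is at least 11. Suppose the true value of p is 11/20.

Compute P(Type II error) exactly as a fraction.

4062047911197291/4096000000000000

Under the alternative p = 11/20, K ~ Binomial(12, 11/20); β is the probability the test does not reject, P(K < 11).
Summing C(12,j)·(11/20)^j·(9/20)^{12-j} for j = 0..10 gives 4062047911197291/4096000000000000.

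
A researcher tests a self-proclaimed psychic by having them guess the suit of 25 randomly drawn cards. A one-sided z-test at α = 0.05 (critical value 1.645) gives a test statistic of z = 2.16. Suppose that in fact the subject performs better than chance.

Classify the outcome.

No error (correct decision).

The conventional null hypothesis is that the subject is guessing at random (p = 1/4).
Since z = 2.16 > z* = 1.645, H₀ is rejected.
H₀ is false (actually the subject performs better than chance).
The decision matches the true state — no error.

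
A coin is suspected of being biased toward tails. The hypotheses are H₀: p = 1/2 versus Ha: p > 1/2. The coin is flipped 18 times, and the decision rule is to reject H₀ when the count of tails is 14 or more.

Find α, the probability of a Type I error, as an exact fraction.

253/16384

Under H₀, K ~ Binomial(18, 1/2), and α = P(K ≥ 14).
Summing the upper tail: (3060 + 816 + 153 + 18 + 1) / 2^18 = 4048/262144 = 253/16384.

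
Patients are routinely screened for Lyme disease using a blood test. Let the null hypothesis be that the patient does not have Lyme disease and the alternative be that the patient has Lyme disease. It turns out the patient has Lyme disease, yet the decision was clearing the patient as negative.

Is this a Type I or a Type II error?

'Clearing the patient as negative' corresponds to failing to reject H₀.
H₀ was not rejected but H₀ is false — a Type II error (false negative).

Type II error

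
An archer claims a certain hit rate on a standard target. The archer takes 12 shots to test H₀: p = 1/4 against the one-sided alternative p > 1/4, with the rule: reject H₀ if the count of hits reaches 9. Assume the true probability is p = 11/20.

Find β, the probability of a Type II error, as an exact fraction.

β = P(fail to reject H₀ | Ha true) = P(Y ≤ 8 | p = 11/20), Y ~ Binomial(12, 11/20).
Summing C(12,j)·(11/20)^j·(9/20)^{12-j} for j = 0..8 gives 709043757719553/819200000000000.

709043757719553/819200000000000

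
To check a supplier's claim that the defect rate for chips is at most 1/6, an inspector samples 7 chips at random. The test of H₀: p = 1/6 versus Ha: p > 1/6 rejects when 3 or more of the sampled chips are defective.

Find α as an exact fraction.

331/3456

Under H₀, S ~ Binomial(7, 1/6); the Type I error rate is P(S ≥ 3).
Computing the lower-tail complement: 1 − 3125/3456 = 331/3456.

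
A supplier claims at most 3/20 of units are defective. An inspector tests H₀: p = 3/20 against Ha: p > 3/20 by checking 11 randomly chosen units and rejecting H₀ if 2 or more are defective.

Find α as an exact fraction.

The significance level is the probability, assuming p = 3/20, of seeing 2 or more defectives in 11 draws.
Computing the lower-tail complement: 1 − 2015993900449/4096000000000 = 2080006099551/4096000000000.

2080006099551/4096000000000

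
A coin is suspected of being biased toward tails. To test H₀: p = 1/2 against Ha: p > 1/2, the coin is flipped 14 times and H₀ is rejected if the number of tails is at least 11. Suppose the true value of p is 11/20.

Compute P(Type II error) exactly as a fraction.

767413934602409223/819200000000000000

β = P(fail to reject H₀ | Ha true) = P(Y ≤ 10 | p = 11/20), Y ~ Binomial(14, 11/20).
Equivalently, β = 1 − P(Y ≥ 11) = 767413934602409223/819200000000000000.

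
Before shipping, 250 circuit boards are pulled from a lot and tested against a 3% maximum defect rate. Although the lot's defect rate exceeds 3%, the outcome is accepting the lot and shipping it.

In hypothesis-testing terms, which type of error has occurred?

The null hypothesis here is that the lot's defect rate is 3% (within specification).
'Accepting the lot and shipping it' corresponds to failing to reject H₀.
H₀ was not rejected but H₀ is false — a Type II error (false negative).

Type II error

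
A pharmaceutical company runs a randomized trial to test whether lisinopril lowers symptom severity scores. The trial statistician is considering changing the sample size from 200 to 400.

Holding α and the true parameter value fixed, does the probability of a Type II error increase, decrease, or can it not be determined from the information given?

It decreases.

Increasing n separates the H₀ and Ha sampling distributions, so under Ha fewer outcomes land in the acceptance region.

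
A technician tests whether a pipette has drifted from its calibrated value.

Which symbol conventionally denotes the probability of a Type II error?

P(Type II error) = P(fail to reject H₀ | H₀ false) = β.

β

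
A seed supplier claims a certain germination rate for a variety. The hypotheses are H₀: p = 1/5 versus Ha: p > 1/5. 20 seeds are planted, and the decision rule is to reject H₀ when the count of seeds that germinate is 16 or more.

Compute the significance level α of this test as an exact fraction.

The Type I error probability is α = P(S ≥ 16) computed under H₀, where S ~ Binomial(20, 1/5).
Summing C(20,j)(1/5)^j(4/5)^{20−j} for j = 16,…,20 gives 1316401/95367431640625.

1316401/95367431640625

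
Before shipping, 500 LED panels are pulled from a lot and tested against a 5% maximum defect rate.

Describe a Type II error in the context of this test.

A Type II error would mean concluding that the lot's defect rate is 5% (within specification) (or at least failing to establish that the lot's defect rate exceeds 5%) when in fact the lot's defect rate exceeds 5%.

With the conventional null hypothesis that the lot's defect rate is 5% (within specification):
A Type II error is failing to reject H₀ when H₀ is false.
Here that means accepting the lot and shipping it when actually the lot's defect rate exceeds 5%.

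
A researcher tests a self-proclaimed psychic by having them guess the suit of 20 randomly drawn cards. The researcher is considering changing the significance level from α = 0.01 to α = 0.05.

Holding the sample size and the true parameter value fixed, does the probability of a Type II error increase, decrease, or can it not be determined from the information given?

It decreases.

Relaxing α lowers the evidence threshold; under Ha, outcomes that previously fell short now trigger rejection.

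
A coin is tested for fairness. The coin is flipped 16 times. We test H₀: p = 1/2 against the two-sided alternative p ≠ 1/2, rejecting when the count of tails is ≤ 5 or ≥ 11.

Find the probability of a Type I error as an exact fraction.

6885/32768

α = P(X ≤ 5 or X ≥ 11 | p = 1/2), X ~ Binomial(16, 1/2).
The two tails are symmetric, so α = 2·(1 + 16 + 120 + 560 + 1820 + 4368)/2^16 = 13770/65536 = 6885/32768.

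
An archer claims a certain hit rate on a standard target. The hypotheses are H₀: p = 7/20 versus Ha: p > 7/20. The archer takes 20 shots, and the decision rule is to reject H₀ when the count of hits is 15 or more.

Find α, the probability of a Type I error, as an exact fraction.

α = P(reject H₀ | H₀ true) = P(X ≥ 15 | p = 7/20), with X ~ Binomial(20, 7/20).
Summing C(20,j)(7/20)^j(13/20)^{20−j} for j = 15,…,20 gives 8141536504788768391093/26214400000000000000000000.

8141536504788768391093/26214400000000000000000000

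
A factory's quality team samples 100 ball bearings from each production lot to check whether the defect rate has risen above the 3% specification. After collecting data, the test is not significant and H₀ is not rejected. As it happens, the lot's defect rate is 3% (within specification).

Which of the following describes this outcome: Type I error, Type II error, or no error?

No error — this is a correct decision.

The conventional null hypothesis here is that the lot's defect rate is 3% (within specification).
The test retained a true H₀ — the decision matches the true state.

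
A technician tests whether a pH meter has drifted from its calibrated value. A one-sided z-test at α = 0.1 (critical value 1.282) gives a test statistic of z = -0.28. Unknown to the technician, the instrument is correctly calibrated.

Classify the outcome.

The conventional null hypothesis is that the instrument is correctly calibrated.
Since z = -0.28 ≤ z* = 1.282, H₀ is not rejected.
H₀ is true (actually the instrument is correctly calibrated).
The decision matches the true state — no error.

No error (correct decision).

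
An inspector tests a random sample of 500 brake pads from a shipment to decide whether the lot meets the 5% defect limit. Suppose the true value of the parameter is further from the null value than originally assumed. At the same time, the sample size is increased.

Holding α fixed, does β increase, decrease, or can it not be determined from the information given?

A bigger departure from H₀ is easier for the test to detect, so it fails to reject less often. Increasing n separates the H₀ and Ha sampling distributions, so under Ha fewer outcomes land in the acceptance region. Both changes push β in the same direction.

It decreases.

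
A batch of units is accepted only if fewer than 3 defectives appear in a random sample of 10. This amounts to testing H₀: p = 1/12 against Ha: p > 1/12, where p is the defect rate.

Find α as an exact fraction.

α = P(reject H₀ | H₀ true) = P(Y ≥ 3 | p = 1/12), Y ~ Binomial(10, 1/12).
Computing the lower-tail complement: 1 − 4930254263/5159780352 = 229526089/5159780352.

229526089/5159780352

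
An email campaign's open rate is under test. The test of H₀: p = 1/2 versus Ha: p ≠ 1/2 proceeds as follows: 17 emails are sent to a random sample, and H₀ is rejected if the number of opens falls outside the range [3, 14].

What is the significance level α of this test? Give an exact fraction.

77/32768

Under H₀, S ~ Binomial(17, 1/2); α is the probability of landing in either tail, P(S ≤ 2) + P(S ≥ 15).
The two tails are symmetric, so α = 2·(1 + 17 + 136)/2^17 = 308/131072 = 77/32768.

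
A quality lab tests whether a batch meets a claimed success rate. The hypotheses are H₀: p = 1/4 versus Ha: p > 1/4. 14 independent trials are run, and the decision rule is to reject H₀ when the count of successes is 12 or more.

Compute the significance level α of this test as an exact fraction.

431/134217728

The Type I error probability is α = P(Y ≥ 12) computed under H₀, where Y ~ Binomial(14, 1/4).
P(Y ≥ 12) = Σ_{j=12}^{14} C(14,j)·(1/4)^j·(3/4)^{14-j} = 431/134217728.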